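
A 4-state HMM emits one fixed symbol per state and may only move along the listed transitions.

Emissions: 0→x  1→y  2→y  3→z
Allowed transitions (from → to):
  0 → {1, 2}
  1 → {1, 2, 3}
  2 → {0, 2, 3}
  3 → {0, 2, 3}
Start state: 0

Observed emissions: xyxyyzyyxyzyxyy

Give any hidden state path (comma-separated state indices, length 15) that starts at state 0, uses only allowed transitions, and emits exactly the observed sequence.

  t0 'x' -> {0}, take 0 (start)
  t1 'y' -> {1,2}, take 2 (0->2 ok)
  t2 'x' -> {0}, take 0 (2->0 ok)
  t3 'y' -> {1,2}, take 1 (0->1 ok)
  t4 'y' -> {1,2}, take 1 (1->1 ok)
  t5 'z' -> {3}, take 3 (1->3 ok)
  t6 'y' -> {1,2}, take 2 (3->2 ok)
  t7 'y' -> {1,2}, take 2 (2->2 ok)
  t8 'x' -> {0}, take 0 (2->0 ok)
  t9 'y' -> {1,2}, take 2 (0->2 ok)
  t10 'z' -> {3}, take 3 (2->3 ok)
  t11 'y' -> {1,2}, take 2 (3->2 ok)
  t12 'x' -> {0}, take 0 (2->0 ok)
  t13 'y' -> {1,2}, take 1 (0->1 ok)
  t14 'y' -> {1,2}, take 2 (1->2 ok)

0,2,0,1,1,3,2,2,0,2,3,2,0,1,2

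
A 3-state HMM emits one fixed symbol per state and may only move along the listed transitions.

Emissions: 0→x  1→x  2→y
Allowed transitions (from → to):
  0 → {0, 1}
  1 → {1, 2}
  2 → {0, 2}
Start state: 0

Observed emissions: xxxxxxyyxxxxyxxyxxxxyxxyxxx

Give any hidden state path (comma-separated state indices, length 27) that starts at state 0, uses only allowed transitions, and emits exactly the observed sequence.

  t0 'x' -> {0,1}, take 0 (start)
  t1 'x' -> {0,1}, take 0 (0->0 ok)
  t2 'x' -> {0,1}, take 1 (0->1 ok)
  t3 'x' -> {0,1}, take 1 (1->1 ok)
  t4 'x' -> {0,1}, take 1 (1->1 ok)
  t5 'x' -> {0,1}, take 1 (1->1 ok)
  t6 'y' -> {2}, take 2 (1->2 ok)
  t7 'y' -> {2}, take 2 (2->2 ok)
  t8 'x' -> {0,1}, take 0 (2->0 ok)
  t9 'x' -> {0,1}, take 0 (0->0 ok)
  t10 'x' -> {0,1}, take 1 (0->1 ok)
  t11 'x' -> {0,1}, take 1 (1->1 ok)
  t12 'y' -> {2}, take 2 (1->2 ok)
  t13 'x' -> {0,1}, take 0 (2->0 ok)
  t14 'x' -> {0,1}, take 1 (0->1 ok)
  t15 'y' -> {2}, take 2 (1->2 ok)
  t16 'x' -> {0,1}, take 0 (2->0 ok)
  t17 'x' -> {0,1}, take 1 (0->1 ok)
  t18 'x' -> {0,1}, take 1 (1->1 ok)
  t19 'x' -> {0,1}, take 1 (1->1 ok)
  t20 'y' -> {2}, take 2 (1->2 ok)
  t21 'x' -> {0,1}, take 0 (2->0 ok)
  t22 'x' -> {0,1}, take 1 (0->1 ok)
  t23 'y' -> {2}, take 2 (1->2 ok)
  t24 'x' -> {0,1}, take 0 (2->0 ok)
  t25 'x' -> {0,1}, take 0 (0->0 ok)
  t26 'x' -> {0,1}, take 1 (0->1 ok)

0,0,1,1,1,1,2,2,0,0,1,1,2,0,1,2,0,1,1,1,2,0,1,2,0,0,1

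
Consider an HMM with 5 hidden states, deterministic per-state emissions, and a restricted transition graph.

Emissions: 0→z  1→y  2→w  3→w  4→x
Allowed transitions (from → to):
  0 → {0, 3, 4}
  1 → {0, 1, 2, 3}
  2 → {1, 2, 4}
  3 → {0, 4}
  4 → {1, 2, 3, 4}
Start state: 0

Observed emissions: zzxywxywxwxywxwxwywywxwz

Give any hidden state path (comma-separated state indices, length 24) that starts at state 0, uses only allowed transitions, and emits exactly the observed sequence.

0,0,4,1,3,4,1,3,4,2,4,1,3,4,3,4,2,1,2,1,3,4,3,0

  pos 0: z in {0}, choose 0; start
  pos 1: z in {0}, choose 0; 0->0 ok
  pos 2: x in {4}, choose 4; 0->4 ok
  pos 3: y in {1}, choose 1; 4->1 ok
  pos 4: w in {2,3}, choose 3; 1->3 ok
  pos 5: x in {4}, choose 4; 3->4 ok
  pos 6: y in {1}, choose 1; 4->1 ok
  pos 7: w in {2,3}, choose 3; 1->3 ok
  pos 8: x in {4}, choose 4; 3->4 ok
  pos 9: w in {2,3}, choose 2; 4->2 ok
  pos 10: x in {4}, choose 4; 2->4 ok
  pos 11: y in {1}, choose 1; 4->1 ok
  pos 12: w in {2,3}, choose 3; 1->3 ok
  pos 13: x in {4}, choose 4; 3->4 ok
  pos 14: w in {2,3}, choose 3; 4->3 ok
  pos 15: x in {4}, choose 4; 3->4 ok
  pos 16: w in {2,3}, choose 2; 4->2 ok
  pos 17: y in {1}, choose 1; 2->1 ok
  pos 18: w in {2,3}, choose 2; 1->2 ok
  pos 19: y in {1}, choose 1; 2->1 ok
  pos 20: w in {2,3}, choose 3; 1->3 ok
  pos 21: x in {4}, choose 4; 3->4 ok
  pos 22: w in {2,3}, choose 3; 4->3 ok
  pos 23: z in {0}, choose 0; 3->0 ok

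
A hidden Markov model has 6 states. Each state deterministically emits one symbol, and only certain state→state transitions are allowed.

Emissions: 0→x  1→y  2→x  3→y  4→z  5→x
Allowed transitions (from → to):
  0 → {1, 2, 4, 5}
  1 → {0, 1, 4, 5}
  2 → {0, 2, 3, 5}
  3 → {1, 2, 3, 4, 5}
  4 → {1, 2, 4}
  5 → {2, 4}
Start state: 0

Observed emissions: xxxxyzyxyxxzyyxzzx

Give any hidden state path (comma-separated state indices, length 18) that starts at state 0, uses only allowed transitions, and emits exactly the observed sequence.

0,5,2,2,3,4,1,0,1,0,5,4,1,1,5,4,4,2

  t0 'x' -> {0,2,5}, take 0 (start)
  t1 'x' -> {0,2,5}, take 5 (0->5 ok)
  t2 'x' -> {0,2,5}, take 2 (5->2 ok)
  t3 'x' -> {0,2,5}, take 2 (2->2 ok)
  t4 'y' -> {1,3}, take 3 (2->3 ok)
  t5 'z' -> {4}, take 4 (3->4 ok)
  t6 'y' -> {1,3}, take 1 (4->1 ok)
  t7 'x' -> {0,2,5}, take 0 (1->0 ok)
  t8 'y' -> {1,3}, take 1 (0->1 ok)
  t9 'x' -> {0,2,5}, take 0 (1->0 ok)
  t10 'x' -> {0,2,5}, take 5 (0->5 ok)
  t11 'z' -> {4}, take 4 (5->4 ok)
  t12 'y' -> {1,3}, take 1 (4->1 ok)
  t13 'y' -> {1,3}, take 1 (1->1 ok)
  t14 'x' -> {0,2,5}, take 5 (1->5 ok)
  t15 'z' -> {4}, take 4 (5->4 ok)
  t16 'z' -> {4}, take 4 (4->4 ok)
  t17 'x' -> {0,2,5}, take 2 (4->2 ok)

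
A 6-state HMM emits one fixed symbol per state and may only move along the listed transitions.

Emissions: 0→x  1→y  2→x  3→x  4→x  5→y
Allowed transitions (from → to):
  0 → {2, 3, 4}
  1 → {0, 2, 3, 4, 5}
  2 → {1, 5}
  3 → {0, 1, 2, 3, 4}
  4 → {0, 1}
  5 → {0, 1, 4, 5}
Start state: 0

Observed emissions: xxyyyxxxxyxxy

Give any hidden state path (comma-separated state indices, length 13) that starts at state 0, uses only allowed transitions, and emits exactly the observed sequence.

0,2,5,5,1,3,3,0,2,5,0,2,5

  [0] x  {0,2,3,4}  => 0  start
  [1] x  {0,2,3,4}  => 2  0->2 ok
  [2] y  {1,5}  => 5  2->5 ok
  [3] y  {1,5}  => 5  5->5 ok
  [4] y  {1,5}  => 1  5->1 ok
  [5] x  {0,2,3,4}  => 3  1->3 ok
  [6] x  {0,2,3,4}  => 3  3->3 ok
  [7] x  {0,2,3,4}  => 0  3->0 ok
  [8] x  {0,2,3,4}  => 2  0->2 ok
  [9] y  {1,5}  => 5  2->5 ok
  [10] x  {0,2,3,4}  => 0  5->0 ok
  [11] x  {0,2,3,4}  => 2  0->2 ok
  [12] y  {1,5}  => 5  2->5 ok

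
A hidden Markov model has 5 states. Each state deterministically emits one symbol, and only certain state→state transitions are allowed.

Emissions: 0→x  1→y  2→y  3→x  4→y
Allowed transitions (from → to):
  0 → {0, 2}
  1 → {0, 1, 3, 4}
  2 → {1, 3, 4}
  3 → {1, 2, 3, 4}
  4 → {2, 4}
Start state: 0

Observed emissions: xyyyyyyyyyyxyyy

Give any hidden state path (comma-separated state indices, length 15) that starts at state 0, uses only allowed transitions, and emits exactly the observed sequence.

0,2,1,1,4,2,4,2,4,4,2,3,2,4,2

  pos 0: x in {0,3}, choose 0; start
  pos 1: y in {1,2,4}, choose 2; 0->2 ok
  pos 2: y in {1,2,4}, choose 1; 2->1 ok
  pos 3: y in {1,2,4}, choose 1; 1->1 ok
  pos 4: y in {1,2,4}, choose 4; 1->4 ok
  pos 5: y in {1,2,4}, choose 2; 4->2 ok
  pos 6: y in {1,2,4}, choose 4; 2->4 ok
  pos 7: y in {1,2,4}, choose 2; 4->2 ok
  pos 8: y in {1,2,4}, choose 4; 2->4 ok
  pos 9: y in {1,2,4}, choose 4; 4->4 ok
  pos 10: y in {1,2,4}, choose 2; 4->2 ok
  pos 11: x in {0,3}, choose 3; 2->3 ok
  pos 12: y in {1,2,4}, choose 2; 3->2 ok
  pos 13: y in {1,2,4}, choose 4; 2->4 ok
  pos 14: y in {1,2,4}, choose 2; 4->2 ok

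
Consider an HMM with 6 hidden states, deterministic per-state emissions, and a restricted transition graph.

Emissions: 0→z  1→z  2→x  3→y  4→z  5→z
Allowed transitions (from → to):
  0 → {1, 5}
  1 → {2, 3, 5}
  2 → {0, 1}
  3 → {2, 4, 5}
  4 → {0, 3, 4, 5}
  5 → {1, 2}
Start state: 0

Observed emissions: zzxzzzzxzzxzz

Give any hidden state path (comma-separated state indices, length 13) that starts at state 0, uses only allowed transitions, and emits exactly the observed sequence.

0,1,2,0,5,1,5,2,0,5,2,1,5

  t0 'z' -> {0,1,4,5}, take 0 (start)
  t1 'z' -> {0,1,4,5}, take 1 (0->1 ok)
  t2 'x' -> {2}, take 2 (1->2 ok)
  t3 'z' -> {0,1,4,5}, take 0 (2->0 ok)
  t4 'z' -> {0,1,4,5}, take 5 (0->5 ok)
  t5 'z' -> {0,1,4,5}, take 1 (5->1 ok)
  t6 'z' -> {0,1,4,5}, take 5 (1->5 ok)
  t7 'x' -> {2}, take 2 (5->2 ok)
  t8 'z' -> {0,1,4,5}, take 0 (2->0 ok)
  t9 'z' -> {0,1,4,5}, take 5 (0->5 ok)
  t10 'x' -> {2}, take 2 (5->2 ok)
  t11 'z' -> {0,1,4,5}, take 1 (2->1 ok)
  t12 'z' -> {0,1,4,5}, take 5 (1->5 ok)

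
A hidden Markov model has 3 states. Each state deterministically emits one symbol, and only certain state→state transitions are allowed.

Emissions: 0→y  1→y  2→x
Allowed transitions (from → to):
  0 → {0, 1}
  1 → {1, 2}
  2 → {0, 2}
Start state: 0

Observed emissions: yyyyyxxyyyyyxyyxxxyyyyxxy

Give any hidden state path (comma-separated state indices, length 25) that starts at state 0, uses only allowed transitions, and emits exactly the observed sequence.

0,0,0,1,1,2,2,0,0,0,1,1,2,0,1,2,2,2,0,1,1,1,2,2,0

  pos 0: y in {0,1}, choose 0; start
  pos 1: y in {0,1}, choose 0; 0->0 ok
  pos 2: y in {0,1}, choose 0; 0->0 ok
  pos 3: y in {0,1}, choose 1; 0->1 ok
  pos 4: y in {0,1}, choose 1; 1->1 ok
  pos 5: x in {2}, choose 2; 1->2 ok
  pos 6: x in {2}, choose 2; 2->2 ok
  pos 7: y in {0,1}, choose 0; 2->0 ok
  pos 8: y in {0,1}, choose 0; 0->0 ok
  pos 9: y in {0,1}, choose 0; 0->0 ok
  pos 10: y in {0,1}, choose 1; 0->1 ok
  pos 11: y in {0,1}, choose 1; 1->1 ok
  pos 12: x in {2}, choose 2; 1->2 ok
  pos 13: y in {0,1}, choose 0; 2->0 ok
  pos 14: y in {0,1}, choose 1; 0->1 ok
  pos 15: x in {2}, choose 2; 1->2 ok
  pos 16: x in {2}, choose 2; 2->2 ok
  pos 17: x in {2}, choose 2; 2->2 ok
  pos 18: y in {0,1}, choose 0; 2->0 ok
  pos 19: y in {0,1}, choose 1; 0->1 ok
  pos 20: y in {0,1}, choose 1; 1->1 ok
  pos 21: y in {0,1}, choose 1; 1->1 ok
  pos 22: x in {2}, choose 2; 1->2 ok
  pos 23: x in {2}, choose 2; 2->2 ok
  pos 24: y in {0,1}, choose 0; 2->0 ok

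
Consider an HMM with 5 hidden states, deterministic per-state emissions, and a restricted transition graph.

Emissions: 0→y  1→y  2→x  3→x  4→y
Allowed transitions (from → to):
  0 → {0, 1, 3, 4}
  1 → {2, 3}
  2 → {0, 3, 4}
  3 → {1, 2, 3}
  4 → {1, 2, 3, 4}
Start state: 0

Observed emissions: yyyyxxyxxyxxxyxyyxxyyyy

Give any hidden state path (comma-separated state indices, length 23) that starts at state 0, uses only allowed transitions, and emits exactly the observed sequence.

  0: obs=y cand={0,1,4} pick 0 [start]
  1: obs=y cand={0,1,4} pick 0 [0->0 ok]
  2: obs=y cand={0,1,4} pick 4 [0->4 ok]
  3: obs=y cand={0,1,4} pick 1 [4->1 ok]
  4: obs=x cand={2,3} pick 3 [1->3 ok]
  5: obs=x cand={2,3} pick 3 [3->3 ok]
  6: obs=y cand={0,1,4} pick 1 [3->1 ok]
  7: obs=x cand={2,3} pick 2 [1->2 ok]
  8: obs=x cand={2,3} pick 3 [2->3 ok]
  9: obs=y cand={0,1,4} pick 1 [3->1 ok]
  10: obs=x cand={2,3} pick 3 [1->3 ok]
  11: obs=x cand={2,3} pick 3 [3->3 ok]
  12: obs=x cand={2,3} pick 3 [3->3 ok]
  13: obs=y cand={0,1,4} pick 1 [3->1 ok]
  14: obs=x cand={2,3} pick 2 [1->2 ok]
  15: obs=y cand={0,1,4} pick 0 [2->0 ok]
  16: obs=y cand={0,1,4} pick 1 [0->1 ok]
  17: obs=x cand={2,3} pick 3 [1->3 ok]
  18: obs=x cand={2,3} pick 2 [3->2 ok]
  19: obs=y cand={0,1,4} pick 0 [2->0 ok]
  20: obs=y cand={0,1,4} pick 4 [0->4 ok]
  21: obs=y cand={0,1,4} pick 4 [4->4 ok]
  22: obs=y cand={0,1,4} pick 4 [4->4 ok]

0,0,4,1,3,3,1,2,3,1,3,3,3,1,2,0,1,3,2,0,4,4,4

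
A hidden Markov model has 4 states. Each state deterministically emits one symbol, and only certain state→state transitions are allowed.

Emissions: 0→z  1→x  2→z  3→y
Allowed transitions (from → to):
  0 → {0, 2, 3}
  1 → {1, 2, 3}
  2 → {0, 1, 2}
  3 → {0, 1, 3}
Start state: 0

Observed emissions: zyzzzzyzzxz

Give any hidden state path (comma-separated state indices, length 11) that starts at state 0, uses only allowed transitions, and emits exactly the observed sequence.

  0: obs=z cand={0,2} pick 0 [start]
  1: obs=y cand={3} pick 3 [0->3 ok]
  2: obs=z cand={0,2} pick 0 [3->0 ok]
  3: obs=z cand={0,2} pick 2 [0->2 ok]
  4: obs=z cand={0,2} pick 0 [2->0 ok]
  5: obs=z cand={0,2} pick 0 [0->0 ok]
  6: obs=y cand={3} pick 3 [0->3 ok]
  7: obs=z cand={0,2} pick 0 [3->0 ok]
  8: obs=z cand={0,2} pick 2 [0->2 ok]
  9: obs=x cand={1} pick 1 [2->1 ok]
  10: obs=z cand={0,2} pick 2 [1->2 ok]

0,3,0,2,0,0,3,0,2,1,2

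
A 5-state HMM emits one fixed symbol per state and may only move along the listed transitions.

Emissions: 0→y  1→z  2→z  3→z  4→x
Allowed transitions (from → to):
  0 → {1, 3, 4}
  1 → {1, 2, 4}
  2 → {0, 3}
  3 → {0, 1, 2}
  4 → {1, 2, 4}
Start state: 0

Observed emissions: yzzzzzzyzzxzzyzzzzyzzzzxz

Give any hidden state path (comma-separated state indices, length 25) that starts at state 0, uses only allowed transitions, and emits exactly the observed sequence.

0,1,1,2,3,1,2,0,3,1,4,1,2,0,1,1,2,3,0,1,2,3,1,4,2

  t0 'y' -> {0}, take 0 (start)
  t1 'z' -> {1,2,3}, take 1 (0->1 ok)
  t2 'z' -> {1,2,3}, take 1 (1->1 ok)
  t3 'z' -> {1,2,3}, take 2 (1->2 ok)
  t4 'z' -> {1,2,3}, take 3 (2->3 ok)
  t5 'z' -> {1,2,3}, take 1 (3->1 ok)
  t6 'z' -> {1,2,3}, take 2 (1->2 ok)
  t7 'y' -> {0}, take 0 (2->0 ok)
  t8 'z' -> {1,2,3}, take 3 (0->3 ok)
  t9 'z' -> {1,2,3}, take 1 (3->1 ok)
  t10 'x' -> {4}, take 4 (1->4 ok)
  t11 'z' -> {1,2,3}, take 1 (4->1 ok)
  t12 'z' -> {1,2,3}, take 2 (1->2 ok)
  t13 'y' -> {0}, take 0 (2->0 ok)
  t14 'z' -> {1,2,3}, take 1 (0->1 ok)
  t15 'z' -> {1,2,3}, take 1 (1->1 ok)
  t16 'z' -> {1,2,3}, take 2 (1->2 ok)
  t17 'z' -> {1,2,3}, take 3 (2->3 ok)
  t18 'y' -> {0}, take 0 (3->0 ok)
  t19 'z' -> {1,2,3}, take 1 (0->1 ok)
  t20 'z' -> {1,2,3}, take 2 (1->2 ok)
  t21 'z' -> {1,2,3}, take 3 (2->3 ok)
  t22 'z' -> {1,2,3}, take 1 (3->1 ok)
  t23 'x' -> {4}, take 4 (1->4 ok)
  t24 'z' -> {1,2,3}, take 2 (4->2 ok)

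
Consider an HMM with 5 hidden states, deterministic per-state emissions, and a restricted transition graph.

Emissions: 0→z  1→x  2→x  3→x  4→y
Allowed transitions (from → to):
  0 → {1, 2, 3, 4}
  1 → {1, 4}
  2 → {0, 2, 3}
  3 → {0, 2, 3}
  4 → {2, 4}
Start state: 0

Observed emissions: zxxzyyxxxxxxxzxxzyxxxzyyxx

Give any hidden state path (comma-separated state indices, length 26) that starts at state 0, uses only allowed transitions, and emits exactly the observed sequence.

0,2,2,0,4,4,2,2,3,3,3,3,2,0,2,3,0,4,2,3,3,0,4,4,2,2

  [0] z  {0}  => 0  start
  [1] x  {1,2,3}  => 2  0->2 ok
  [2] x  {1,2,3}  => 2  2->2 ok
  [3] z  {0}  => 0  2->0 ok
  [4] y  {4}  => 4  0->4 ok
  [5] y  {4}  => 4  4->4 ok
  [6] x  {1,2,3}  => 2  4->2 ok
  [7] x  {1,2,3}  => 2  2->2 ok
  [8] x  {1,2,3}  => 3  2->3 ok
  [9] x  {1,2,3}  => 3  3->3 ok
  [10] x  {1,2,3}  => 3  3->3 ok
  [11] x  {1,2,3}  => 3  3->3 ok
  [12] x  {1,2,3}  => 2  3->2 ok
  [13] z  {0}  => 0  2->0 ok
  [14] x  {1,2,3}  => 2  0->2 ok
  [15] x  {1,2,3}  => 3  2->3 ok
  [16] z  {0}  => 0  3->0 ok
  [17] y  {4}  => 4  0->4 ok
  [18] x  {1,2,3}  => 2  4->2 ok
  [19] x  {1,2,3}  => 3  2->3 ok
  [20] x  {1,2,3}  => 3  3->3 ok
  [21] z  {0}  => 0  3->0 ok
  [22] y  {4}  => 4  0->4 ok
  [23] y  {4}  => 4  4->4 ok
  [24] x  {1,2,3}  => 2  4->2 ok
  [25] x  {1,2,3}  => 2  2->2 ok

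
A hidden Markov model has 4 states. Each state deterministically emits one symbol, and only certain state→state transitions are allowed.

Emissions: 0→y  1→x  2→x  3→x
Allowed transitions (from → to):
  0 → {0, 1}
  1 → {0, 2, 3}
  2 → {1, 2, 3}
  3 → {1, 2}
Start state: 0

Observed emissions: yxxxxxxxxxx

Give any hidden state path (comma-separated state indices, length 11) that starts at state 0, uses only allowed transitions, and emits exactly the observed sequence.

0,1,3,1,3,1,3,1,3,1,2

  [0] y  {0}  => 0  start
  [1] x  {1,2,3}  => 1  0->1 ok
  [2] x  {1,2,3}  => 3  1->3 ok
  [3] x  {1,2,3}  => 1  3->1 ok
  [4] x  {1,2,3}  => 3  1->3 ok
  [5] x  {1,2,3}  => 1  3->1 ok
  [6] x  {1,2,3}  => 3  1->3 ok
  [7] x  {1,2,3}  => 1  3->1 ok
  [8] x  {1,2,3}  => 3  1->3 ok
  [9] x  {1,2,3}  => 1  3->1 ok
  [10] x  {1,2,3}  => 2  1->2 ok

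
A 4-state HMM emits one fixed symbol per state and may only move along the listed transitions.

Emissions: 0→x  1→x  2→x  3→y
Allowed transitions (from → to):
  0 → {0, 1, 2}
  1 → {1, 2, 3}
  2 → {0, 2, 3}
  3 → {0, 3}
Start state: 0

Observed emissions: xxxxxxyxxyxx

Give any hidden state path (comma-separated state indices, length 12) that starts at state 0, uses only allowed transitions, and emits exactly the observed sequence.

0,0,2,2,2,2,3,0,2,3,0,1

  [0] x  {0,1,2}  => 0  start
  [1] x  {0,1,2}  => 0  0->0 ok
  [2] x  {0,1,2}  => 2  0->2 ok
  [3] x  {0,1,2}  => 2  2->2 ok
  [4] x  {0,1,2}  => 2  2->2 ok
  [5] x  {0,1,2}  => 2  2->2 ok
  [6] y  {3}  => 3  2->3 ok
  [7] x  {0,1,2}  => 0  3->0 ok
  [8] x  {0,1,2}  => 2  0->2 ok
  [9] y  {3}  => 3  2->3 ok
  [10] x  {0,1,2}  => 0  3->0 ok
  [11] x  {0,1,2}  => 1  0->1 ok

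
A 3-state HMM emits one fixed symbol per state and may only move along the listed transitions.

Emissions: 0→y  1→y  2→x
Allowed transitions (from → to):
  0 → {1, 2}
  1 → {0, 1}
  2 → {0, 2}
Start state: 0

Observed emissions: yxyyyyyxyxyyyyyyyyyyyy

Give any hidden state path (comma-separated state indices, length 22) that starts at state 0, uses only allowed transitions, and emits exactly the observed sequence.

  [0] y  {0,1}  => 0  start
  [1] x  {2}  => 2  0->2 ok
  [2] y  {0,1}  => 0  2->0 ok
  [3] y  {0,1}  => 1  0->1 ok
  [4] y  {0,1}  => 0  1->0 ok
  [5] y  {0,1}  => 1  0->1 ok
  [6] y  {0,1}  => 0  1->0 ok
  [7] x  {2}  => 2  0->2 ok
  [8] y  {0,1}  => 0  2->0 ok
  [9] x  {2}  => 2  0->2 ok
  [10] y  {0,1}  => 0  2->0 ok
  [11] y  {0,1}  => 1  0->1 ok
  [12] y  {0,1}  => 1  1->1 ok
  [13] y  {0,1}  => 1  1->1 ok
  [14] y  {0,1}  => 0  1->0 ok
  [15] y  {0,1}  => 1  0->1 ok
  [16] y  {0,1}  => 0  1->0 ok
  [17] y  {0,1}  => 1  0->1 ok
  [18] y  {0,1}  => 1  1->1 ok
  [19] y  {0,1}  => 0  1->0 ok
  [20] y  {0,1}  => 1  0->1 ok
  [21] y  {0,1}  => 0  1->0 ok

0,2,0,1,0,1,0,2,0,2,0,1,1,1,0,1,0,1,1,0,1,0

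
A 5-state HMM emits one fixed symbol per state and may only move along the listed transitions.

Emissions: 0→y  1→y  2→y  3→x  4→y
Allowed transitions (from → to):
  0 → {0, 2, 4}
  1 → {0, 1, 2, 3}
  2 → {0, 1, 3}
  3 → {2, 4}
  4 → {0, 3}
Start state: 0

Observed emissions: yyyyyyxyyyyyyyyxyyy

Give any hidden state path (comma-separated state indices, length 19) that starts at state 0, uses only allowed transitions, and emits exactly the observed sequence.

0,2,1,0,0,4,3,4,0,4,0,4,0,0,4,3,4,0,0

  pos 0: y in {0,1,2,4}, choose 0; start
  pos 1: y in {0,1,2,4}, choose 2; 0->2 ok
  pos 2: y in {0,1,2,4}, choose 1; 2->1 ok
  pos 3: y in {0,1,2,4}, choose 0; 1->0 ok
  pos 4: y in {0,1,2,4}, choose 0; 0->0 ok
  pos 5: y in {0,1,2,4}, choose 4; 0->4 ok
  pos 6: x in {3}, choose 3; 4->3 ok
  pos 7: y in {0,1,2,4}, choose 4; 3->4 ok
  pos 8: y in {0,1,2,4}, choose 0; 4->0 ok
  pos 9: y in {0,1,2,4}, choose 4; 0->4 ok
  pos 10: y in {0,1,2,4}, choose 0; 4->0 ok
  pos 11: y in {0,1,2,4}, choose 4; 0->4 ok
  pos 12: y in {0,1,2,4}, choose 0; 4->0 ok
  pos 13: y in {0,1,2,4}, choose 0; 0->0 ok
  pos 14: y in {0,1,2,4}, choose 4; 0->4 ok
  pos 15: x in {3}, choose 3; 4->3 ok
  pos 16: y in {0,1,2,4}, choose 4; 3->4 ok
  pos 17: y in {0,1,2,4}, choose 0; 4->0 ok
  pos 18: y in {0,1,2,4}, choose 0; 0->0 ok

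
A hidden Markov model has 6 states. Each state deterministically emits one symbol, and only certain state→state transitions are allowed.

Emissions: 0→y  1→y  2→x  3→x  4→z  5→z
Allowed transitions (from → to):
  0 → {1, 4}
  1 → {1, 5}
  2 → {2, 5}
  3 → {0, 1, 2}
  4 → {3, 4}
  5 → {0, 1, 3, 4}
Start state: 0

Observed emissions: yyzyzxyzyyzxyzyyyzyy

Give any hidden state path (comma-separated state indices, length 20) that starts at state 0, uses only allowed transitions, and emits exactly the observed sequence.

  [0] y  {0,1}  => 0  start
  [1] y  {0,1}  => 1  0->1 ok
  [2] z  {4,5}  => 5  1->5 ok
  [3] y  {0,1}  => 1  5->1 ok
  [4] z  {4,5}  => 5  1->5 ok
  [5] x  {2,3}  => 3  5->3 ok
  [6] y  {0,1}  => 1  3->1 ok
  [7] z  {4,5}  => 5  1->5 ok
  [8] y  {0,1}  => 1  5->1 ok
  [9] y  {0,1}  => 1  1->1 ok
  [10] z  {4,5}  => 5  1->5 ok
  [11] x  {2,3}  => 3  5->3 ok
  [12] y  {0,1}  => 1  3->1 ok
  [13] z  {4,5}  => 5  1->5 ok
  [14] y  {0,1}  => 1  5->1 ok
  [15] y  {0,1}  => 1  1->1 ok
  [16] y  {0,1}  => 1  1->1 ok
  [17] z  {4,5}  => 5  1->5 ok
  [18] y  {0,1}  => 0  5->0 ok
  [19] y  {0,1}  => 1  0->1 ok

0,1,5,1,5,3,1,5,1,1,5,3,1,5,1,1,1,5,0,1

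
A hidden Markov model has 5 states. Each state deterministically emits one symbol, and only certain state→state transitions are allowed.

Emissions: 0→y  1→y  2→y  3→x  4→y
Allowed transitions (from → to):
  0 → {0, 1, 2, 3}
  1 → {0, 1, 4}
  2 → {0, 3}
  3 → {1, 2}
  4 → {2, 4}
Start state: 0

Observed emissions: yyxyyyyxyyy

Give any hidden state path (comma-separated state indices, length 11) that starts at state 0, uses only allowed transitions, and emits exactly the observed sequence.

  [0] y  {0,1,2,4}  => 0  start
  [1] y  {0,1,2,4}  => 2  0->2 ok
  [2] x  {3}  => 3  2->3 ok
  [3] y  {0,1,2,4}  => 1  3->1 ok
  [4] y  {0,1,2,4}  => 4  1->4 ok
  [5] y  {0,1,2,4}  => 4  4->4 ok
  [6] y  {0,1,2,4}  => 2  4->2 ok
  [7] x  {3}  => 3  2->3 ok
  [8] y  {0,1,2,4}  => 1  3->1 ok
  [9] y  {0,1,2,4}  => 1  1->1 ok
  [10] y  {0,1,2,4}  => 0  1->0 ok

0,2,3,1,4,4,2,3,1,1,0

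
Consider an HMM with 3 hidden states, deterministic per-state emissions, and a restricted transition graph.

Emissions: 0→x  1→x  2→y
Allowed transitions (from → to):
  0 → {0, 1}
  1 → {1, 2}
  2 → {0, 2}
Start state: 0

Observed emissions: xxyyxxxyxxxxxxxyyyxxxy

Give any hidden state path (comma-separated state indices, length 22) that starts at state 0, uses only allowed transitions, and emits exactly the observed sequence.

  0: obs=x cand={0,1} pick 0 [start]
  1: obs=x cand={0,1} pick 1 [0->1 ok]
  2: obs=y cand={2} pick 2 [1->2 ok]
  3: obs=y cand={2} pick 2 [2->2 ok]
  4: obs=x cand={0,1} pick 0 [2->0 ok]
  5: obs=x cand={0,1} pick 1 [0->1 ok]
  6: obs=x cand={0,1} pick 1 [1->1 ok]
  7: obs=y cand={2} pick 2 [1->2 ok]
  8: obs=x cand={0,1} pick 0 [2->0 ok]
  9: obs=x cand={0,1} pick 0 [0->0 ok]
  10: obs=x cand={0,1} pick 0 [0->0 ok]
  11: obs=x cand={0,1} pick 0 [0->0 ok]
  12: obs=x cand={0,1} pick 1 [0->1 ok]
  13: obs=x cand={0,1} pick 1 [1->1 ok]
  14: obs=x cand={0,1} pick 1 [1->1 ok]
  15: obs=y cand={2} pick 2 [1->2 ok]
  16: obs=y cand={2} pick 2 [2->2 ok]
  17: obs=y cand={2} pick 2 [2->2 ok]
  18: obs=x cand={0,1} pick 0 [2->0 ok]
  19: obs=x cand={0,1} pick 1 [0->1 ok]
  20: obs=x cand={0,1} pick 1 [1->1 ok]
  21: obs=y cand={2} pick 2 [1->2 ok]

0,1,2,2,0,1,1,2,0,0,0,0,1,1,1,2,2,2,0,1,1,2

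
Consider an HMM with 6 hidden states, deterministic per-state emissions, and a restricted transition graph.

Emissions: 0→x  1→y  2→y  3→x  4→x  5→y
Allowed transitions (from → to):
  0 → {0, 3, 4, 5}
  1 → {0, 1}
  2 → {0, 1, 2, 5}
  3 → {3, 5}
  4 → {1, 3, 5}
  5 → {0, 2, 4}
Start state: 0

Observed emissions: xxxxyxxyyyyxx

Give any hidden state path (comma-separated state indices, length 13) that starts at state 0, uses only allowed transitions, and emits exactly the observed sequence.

0,0,3,3,5,0,4,1,1,1,1,0,3

  0: obs=x cand={0,3,4} pick 0 [start]
  1: obs=x cand={0,3,4} pick 0 [0->0 ok]
  2: obs=x cand={0,3,4} pick 3 [0->3 ok]
  3: obs=x cand={0,3,4} pick 3 [3->3 ok]
  4: obs=y cand={1,2,5} pick 5 [3->5 ok]
  5: obs=x cand={0,3,4} pick 0 [5->0 ok]
  6: obs=x cand={0,3,4} pick 4 [0->4 ok]
  7: obs=y cand={1,2,5} pick 1 [4->1 ok]
  8: obs=y cand={1,2,5} pick 1 [1->1 ok]
  9: obs=y cand={1,2,5} pick 1 [1->1 ok]
  10: obs=y cand={1,2,5} pick 1 [1->1 ok]
  11: obs=x cand={0,3,4} pick 0 [1->0 ok]
  12: obs=x cand={0,3,4} pick 3 [0->3 ok]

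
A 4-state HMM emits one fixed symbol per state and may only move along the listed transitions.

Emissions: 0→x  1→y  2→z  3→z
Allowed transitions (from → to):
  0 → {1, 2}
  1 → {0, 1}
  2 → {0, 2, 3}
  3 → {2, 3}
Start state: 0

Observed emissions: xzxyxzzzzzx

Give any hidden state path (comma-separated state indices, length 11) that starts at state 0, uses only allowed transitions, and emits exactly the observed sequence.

0,2,0,1,0,2,3,2,3,2,0

  [0] x  {0}  => 0  start
  [1] z  {2,3}  => 2  0->2 ok
  [2] x  {0}  => 0  2->0 ok
  [3] y  {1}  => 1  0->1 ok
  [4] x  {0}  => 0  1->0 ok
  [5] z  {2,3}  => 2  0->2 ok
  [6] z  {2,3}  => 3  2->3 ok
  [7] z  {2,3}  => 2  3->2 ok
  [8] z  {2,3}  => 3  2->3 ok
  [9] z  {2,3}  => 2  3->2 ok
  [10] x  {0}  => 0  2->0 ok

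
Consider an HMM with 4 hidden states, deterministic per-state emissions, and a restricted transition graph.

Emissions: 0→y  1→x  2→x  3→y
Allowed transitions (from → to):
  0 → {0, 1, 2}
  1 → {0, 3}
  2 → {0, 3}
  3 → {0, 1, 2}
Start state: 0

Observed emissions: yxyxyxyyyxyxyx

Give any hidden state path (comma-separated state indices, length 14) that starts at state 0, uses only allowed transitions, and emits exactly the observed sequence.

0,1,0,2,3,2,3,0,0,2,3,2,0,2

  0: obs=y cand={0,3} pick 0 [start]
  1: obs=x cand={1,2} pick 1 [0->1 ok]
  2: obs=y cand={0,3} pick 0 [1->0 ok]
  3: obs=x cand={1,2} pick 2 [0->2 ok]
  4: obs=y cand={0,3} pick 3 [2->3 ok]
  5: obs=x cand={1,2} pick 2 [3->2 ok]
  6: obs=y cand={0,3} pick 3 [2->3 ok]
  7: obs=y cand={0,3} pick 0 [3->0 ok]
  8: obs=y cand={0,3} pick 0 [0->0 ok]
  9: obs=x cand={1,2} pick 2 [0->2 ok]
  10: obs=y cand={0,3} pick 3 [2->3 ok]
  11: obs=x cand={1,2} pick 2 [3->2 ok]
  12: obs=y cand={0,3} pick 0 [2->0 ok]
  13: obs=x cand={1,2} pick 2 [0->2 ok]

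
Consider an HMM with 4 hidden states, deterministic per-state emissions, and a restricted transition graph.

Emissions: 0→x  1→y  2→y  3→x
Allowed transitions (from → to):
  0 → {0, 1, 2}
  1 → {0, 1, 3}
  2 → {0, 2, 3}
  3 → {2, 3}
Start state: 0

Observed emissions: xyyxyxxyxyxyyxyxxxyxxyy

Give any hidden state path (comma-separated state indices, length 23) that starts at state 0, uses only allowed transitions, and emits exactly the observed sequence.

0,2,2,3,2,3,3,2,0,1,0,1,1,3,2,3,3,3,2,3,3,2,2

  [0] x  {0,3}  => 0  start
  [1] y  {1,2}  => 2  0->2 ok
  [2] y  {1,2}  => 2  2->2 ok
  [3] x  {0,3}  => 3  2->3 ok
  [4] y  {1,2}  => 2  3->2 ok
  [5] x  {0,3}  => 3  2->3 ok
  [6] x  {0,3}  => 3  3->3 ok
  [7] y  {1,2}  => 2  3->2 ok
  [8] x  {0,3}  => 0  2->0 ok
  [9] y  {1,2}  => 1  0->1 ok
  [10] x  {0,3}  => 0  1->0 ok
  [11] y  {1,2}  => 1  0->1 ok
  [12] y  {1,2}  => 1  1->1 ok
  [13] x  {0,3}  => 3  1->3 ok
  [14] y  {1,2}  => 2  3->2 ok
  [15] x  {0,3}  => 3  2->3 ok
  [16] x  {0,3}  => 3  3->3 ok
  [17] x  {0,3}  => 3  3->3 ok
  [18] y  {1,2}  => 2  3->2 ok
  [19] x  {0,3}  => 3  2->3 ok
  [20] x  {0,3}  => 3  3->3 ok
  [21] y  {1,2}  => 2  3->2 ok
  [22] y  {1,2}  => 2  2->2 ok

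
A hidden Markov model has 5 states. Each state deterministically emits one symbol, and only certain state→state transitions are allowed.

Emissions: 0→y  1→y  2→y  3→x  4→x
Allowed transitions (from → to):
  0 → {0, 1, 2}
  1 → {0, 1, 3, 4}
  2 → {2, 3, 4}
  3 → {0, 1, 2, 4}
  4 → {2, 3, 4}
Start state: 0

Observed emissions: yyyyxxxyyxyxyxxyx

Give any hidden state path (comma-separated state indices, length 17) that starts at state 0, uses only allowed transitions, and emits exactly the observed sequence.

0,1,0,2,4,4,3,0,1,4,2,4,2,4,3,2,4

  pos 0: y in {0,1,2}, choose 0; start
  pos 1: y in {0,1,2}, choose 1; 0->1 ok
  pos 2: y in {0,1,2}, choose 0; 1->0 ok
  pos 3: y in {0,1,2}, choose 2; 0->2 ok
  pos 4: x in {3,4}, choose 4; 2->4 ok
  pos 5: x in {3,4}, choose 4; 4->4 ok
  pos 6: x in {3,4}, choose 3; 4->3 ok
  pos 7: y in {0,1,2}, choose 0; 3->0 ok
  pos 8: y in {0,1,2}, choose 1; 0->1 ok
  pos 9: x in {3,4}, choose 4; 1->4 ok
  pos 10: y in {0,1,2}, choose 2; 4->2 ok
  pos 11: x in {3,4}, choose 4; 2->4 ok
  pos 12: y in {0,1,2}, choose 2; 4->2 ok
  pos 13: x in {3,4}, choose 4; 2->4 ok
  pos 14: x in {3,4}, choose 3; 4->3 ok
  pos 15: y in {0,1,2}, choose 2; 3->2 ok
  pos 16: x in {3,4}, choose 4; 2->4 ok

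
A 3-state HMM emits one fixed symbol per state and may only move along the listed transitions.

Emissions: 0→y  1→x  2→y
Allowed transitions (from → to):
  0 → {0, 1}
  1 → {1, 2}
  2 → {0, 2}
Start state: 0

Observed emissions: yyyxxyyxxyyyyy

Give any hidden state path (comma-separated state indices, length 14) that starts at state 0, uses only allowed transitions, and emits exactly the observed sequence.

  pos 0: y in {0,2}, choose 0; start
  pos 1: y in {0,2}, choose 0; 0->0 ok
  pos 2: y in {0,2}, choose 0; 0->0 ok
  pos 3: x in {1}, choose 1; 0->1 ok
  pos 4: x in {1}, choose 1; 1->1 ok
  pos 5: y in {0,2}, choose 2; 1->2 ok
  pos 6: y in {0,2}, choose 0; 2->0 ok
  pos 7: x in {1}, choose 1; 0->1 ok
  pos 8: x in {1}, choose 1; 1->1 ok
  pos 9: y in {0,2}, choose 2; 1->2 ok
  pos 10: y in {0,2}, choose 2; 2->2 ok
  pos 11: y in {0,2}, choose 2; 2->2 ok
  pos 12: y in {0,2}, choose 0; 2->0 ok
  pos 13: y in {0,2}, choose 0; 0->0 ok

0,0,0,1,1,2,0,1,1,2,2,2,0,0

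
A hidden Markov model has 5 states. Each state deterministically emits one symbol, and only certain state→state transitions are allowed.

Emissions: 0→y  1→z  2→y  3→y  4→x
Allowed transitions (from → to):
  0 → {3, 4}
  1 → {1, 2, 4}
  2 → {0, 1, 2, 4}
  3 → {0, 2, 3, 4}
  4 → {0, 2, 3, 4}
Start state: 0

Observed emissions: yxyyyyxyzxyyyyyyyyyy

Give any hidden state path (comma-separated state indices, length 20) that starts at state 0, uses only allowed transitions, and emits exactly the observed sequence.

0,4,3,3,0,3,4,2,1,4,3,2,2,2,0,3,2,2,0,3

  t0 'y' -> {0,2,3}, take 0 (start)
  t1 'x' -> {4}, take 4 (0->4 ok)
  t2 'y' -> {0,2,3}, take 3 (4->3 ok)
  t3 'y' -> {0,2,3}, take 3 (3->3 ok)
  t4 'y' -> {0,2,3}, take 0 (3->0 ok)
  t5 'y' -> {0,2,3}, take 3 (0->3 ok)
  t6 'x' -> {4}, take 4 (3->4 ok)
  t7 'y' -> {0,2,3}, take 2 (4->2 ok)
  t8 'z' -> {1}, take 1 (2->1 ok)
  t9 'x' -> {4}, take 4 (1->4 ok)
  t10 'y' -> {0,2,3}, take 3 (4->3 ok)
  t11 'y' -> {0,2,3}, take 2 (3->2 ok)
  t12 'y' -> {0,2,3}, take 2 (2->2 ok)
  t13 'y' -> {0,2,3}, take 2 (2->2 ok)
  t14 'y' -> {0,2,3}, take 0 (2->0 ok)
  t15 'y' -> {0,2,3}, take 3 (0->3 ok)
  t16 'y' -> {0,2,3}, take 2 (3->2 ok)
  t17 'y' -> {0,2,3}, take 2 (2->2 ok)
  t18 'y' -> {0,2,3}, take 0 (2->0 ok)
  t19 'y' -> {0,2,3}, take 3 (0->3 ok)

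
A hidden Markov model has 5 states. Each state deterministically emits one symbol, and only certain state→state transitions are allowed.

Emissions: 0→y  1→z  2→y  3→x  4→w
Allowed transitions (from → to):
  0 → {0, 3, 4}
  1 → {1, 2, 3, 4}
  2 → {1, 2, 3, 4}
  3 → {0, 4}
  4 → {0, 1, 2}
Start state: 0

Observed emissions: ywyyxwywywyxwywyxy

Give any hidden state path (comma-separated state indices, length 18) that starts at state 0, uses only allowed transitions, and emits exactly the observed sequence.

0,4,0,0,3,4,2,4,0,4,0,3,4,2,4,0,3,0

  0: obs=y cand={0,2} pick 0 [start]
  1: obs=w cand={4} pick 4 [0->4 ok]
  2: obs=y cand={0,2} pick 0 [4->0 ok]
  3: obs=y cand={0,2} pick 0 [0->0 ok]
  4: obs=x cand={3} pick 3 [0->3 ok]
  5: obs=w cand={4} pick 4 [3->4 ok]
  6: obs=y cand={0,2} pick 2 [4->2 ok]
  7: obs=w cand={4} pick 4 [2->4 ok]
  8: obs=y cand={0,2} pick 0 [4->0 ok]
  9: obs=w cand={4} pick 4 [0->4 ok]
  10: obs=y cand={0,2} pick 0 [4->0 ok]
  11: obs=x cand={3} pick 3 [0->3 ok]
  12: obs=w cand={4} pick 4 [3->4 ok]
  13: obs=y cand={0,2} pick 2 [4->2 ok]
  14: obs=w cand={4} pick 4 [2->4 ok]
  15: obs=y cand={0,2} pick 0 [4->0 ok]
  16: obs=x cand={3} pick 3 [0->3 ok]
  17: obs=y cand={0,2} pick 0 [3->0 ok]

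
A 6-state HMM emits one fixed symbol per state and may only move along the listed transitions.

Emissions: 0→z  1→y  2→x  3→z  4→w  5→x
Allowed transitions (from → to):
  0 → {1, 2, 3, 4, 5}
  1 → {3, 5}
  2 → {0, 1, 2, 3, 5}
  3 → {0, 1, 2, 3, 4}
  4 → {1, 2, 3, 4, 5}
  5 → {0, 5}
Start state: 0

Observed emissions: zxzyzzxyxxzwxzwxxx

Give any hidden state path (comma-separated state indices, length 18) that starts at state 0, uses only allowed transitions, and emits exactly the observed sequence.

0,2,3,1,3,3,2,1,5,5,0,4,2,0,4,2,2,2

  [0] z  {0,3}  => 0  start
  [1] x  {2,5}  => 2  0->2 ok
  [2] z  {0,3}  => 3  2->3 ok
  [3] y  {1}  => 1  3->1 ok
  [4] z  {0,3}  => 3  1->3 ok
  [5] z  {0,3}  => 3  3->3 ok
  [6] x  {2,5}  => 2  3->2 ok
  [7] y  {1}  => 1  2->1 ok
  [8] x  {2,5}  => 5  1->5 ok
  [9] x  {2,5}  => 5  5->5 ok
  [10] z  {0,3}  => 0  5->0 ok
  [11] w  {4}  => 4  0->4 ok
  [12] x  {2,5}  => 2  4->2 ok
  [13] z  {0,3}  => 0  2->0 ok
  [14] w  {4}  => 4  0->4 ok
  [15] x  {2,5}  => 2  4->2 ok
  [16] x  {2,5}  => 2  2->2 ok
  [17] x  {2,5}  => 2  2->2 ok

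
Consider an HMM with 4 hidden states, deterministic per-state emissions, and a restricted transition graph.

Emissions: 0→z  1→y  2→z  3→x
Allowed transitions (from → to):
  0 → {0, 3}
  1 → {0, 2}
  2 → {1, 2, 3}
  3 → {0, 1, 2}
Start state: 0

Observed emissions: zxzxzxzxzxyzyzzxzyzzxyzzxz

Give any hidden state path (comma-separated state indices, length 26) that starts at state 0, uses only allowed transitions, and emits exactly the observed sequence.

0,3,2,3,0,3,2,3,0,3,1,2,1,0,0,3,2,1,0,0,3,1,0,0,3,2

  0: obs=z cand={0,2} pick 0 [start]
  1: obs=x cand={3} pick 3 [0->3 ok]
  2: obs=z cand={0,2} pick 2 [3->2 ok]
  3: obs=x cand={3} pick 3 [2->3 ok]
  4: obs=z cand={0,2} pick 0 [3->0 ok]
  5: obs=x cand={3} pick 3 [0->3 ok]
  6: obs=z cand={0,2} pick 2 [3->2 ok]
  7: obs=x cand={3} pick 3 [2->3 ok]
  8: obs=z cand={0,2} pick 0 [3->0 ok]
  9: obs=x cand={3} pick 3 [0->3 ok]
  10: obs=y cand={1} pick 1 [3->1 ok]
  11: obs=z cand={0,2} pick 2 [1->2 ok]
  12: obs=y cand={1} pick 1 [2->1 ok]
  13: obs=z cand={0,2} pick 0 [1->0 ok]
  14: obs=z cand={0,2} pick 0 [0->0 ok]
  15: obs=x cand={3} pick 3 [0->3 ok]
  16: obs=z cand={0,2} pick 2 [3->2 ok]
  17: obs=y cand={1} pick 1 [2->1 ok]
  18: obs=z cand={0,2} pick 0 [1->0 ok]
  19: obs=z cand={0,2} pick 0 [0->0 ok]
  20: obs=x cand={3} pick 3 [0->3 ok]
  21: obs=y cand={1} pick 1 [3->1 ok]
  22: obs=z cand={0,2} pick 0 [1->0 ok]
  23: obs=z cand={0,2} pick 0 [0->0 ok]
  24: obs=x cand={3} pick 3 [0->3 ok]
  25: obs=z cand={0,2} pick 2 [3->2 ok]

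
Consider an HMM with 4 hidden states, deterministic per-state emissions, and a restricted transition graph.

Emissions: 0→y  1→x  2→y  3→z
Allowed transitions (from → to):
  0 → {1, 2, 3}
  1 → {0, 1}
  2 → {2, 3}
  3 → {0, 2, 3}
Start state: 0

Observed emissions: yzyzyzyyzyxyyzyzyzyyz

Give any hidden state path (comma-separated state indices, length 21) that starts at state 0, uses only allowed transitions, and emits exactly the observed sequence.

0,3,0,3,2,3,0,2,3,0,1,0,2,3,2,3,2,3,2,2,3

  pos 0: y in {0,2}, choose 0; start
  pos 1: z in {3}, choose 3; 0->3 ok
  pos 2: y in {0,2}, choose 0; 3->0 ok
  pos 3: z in {3}, choose 3; 0->3 ok
  pos 4: y in {0,2}, choose 2; 3->2 ok
  pos 5: z in {3}, choose 3; 2->3 ok
  pos 6: y in {0,2}, choose 0; 3->0 ok
  pos 7: y in {0,2}, choose 2; 0->2 ok
  pos 8: z in {3}, choose 3; 2->3 ok
  pos 9: y in {0,2}, choose 0; 3->0 ok
  pos 10: x in {1}, choose 1; 0->1 ok
  pos 11: y in {0,2}, choose 0; 1->0 ok
  pos 12: y in {0,2}, choose 2; 0->2 ok
  pos 13: z in {3}, choose 3; 2->3 ok
  pos 14: y in {0,2}, choose 2; 3->2 ok
  pos 15: z in {3}, choose 3; 2->3 ok
  pos 16: y in {0,2}, choose 2; 3->2 ok
  pos 17: z in {3}, choose 3; 2->3 ok
  pos 18: y in {0,2}, choose 2; 3->2 ok
  pos 19: y in {0,2}, choose 2; 2->2 ok
  pos 20: z in {3}, choose 3; 2->3 ok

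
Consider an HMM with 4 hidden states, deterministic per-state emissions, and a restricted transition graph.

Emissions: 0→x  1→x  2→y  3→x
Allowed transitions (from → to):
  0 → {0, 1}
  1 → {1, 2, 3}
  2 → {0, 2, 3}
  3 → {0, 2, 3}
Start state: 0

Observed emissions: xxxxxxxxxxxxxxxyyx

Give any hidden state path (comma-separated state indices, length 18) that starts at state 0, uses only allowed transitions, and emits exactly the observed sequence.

0,0,1,1,1,3,0,0,0,0,0,0,0,1,3,2,2,3

  pos 0: x in {0,1,3}, choose 0; start
  pos 1: x in {0,1,3}, choose 0; 0->0 ok
  pos 2: x in {0,1,3}, choose 1; 0->1 ok
  pos 3: x in {0,1,3}, choose 1; 1->1 ok
  pos 4: x in {0,1,3}, choose 1; 1->1 ok
  pos 5: x in {0,1,3}, choose 3; 1->3 ok
  pos 6: x in {0,1,3}, choose 0; 3->0 ok
  pos 7: x in {0,1,3}, choose 0; 0->0 ok
  pos 8: x in {0,1,3}, choose 0; 0->0 ok
  pos 9: x in {0,1,3}, choose 0; 0->0 ok
  pos 10: x in {0,1,3}, choose 0; 0->0 ok
  pos 11: x in {0,1,3}, choose 0; 0->0 ok
  pos 12: x in {0,1,3}, choose 0; 0->0 ok
  pos 13: x in {0,1,3}, choose 1; 0->1 ok
  pos 14: x in {0,1,3}, choose 3; 1->3 ok
  pos 15: y in {2}, choose 2; 3->2 ok
  pos 16: y in {2}, choose 2; 2->2 ok
  pos 17: x in {0,1,3}, choose 3; 2->3 ok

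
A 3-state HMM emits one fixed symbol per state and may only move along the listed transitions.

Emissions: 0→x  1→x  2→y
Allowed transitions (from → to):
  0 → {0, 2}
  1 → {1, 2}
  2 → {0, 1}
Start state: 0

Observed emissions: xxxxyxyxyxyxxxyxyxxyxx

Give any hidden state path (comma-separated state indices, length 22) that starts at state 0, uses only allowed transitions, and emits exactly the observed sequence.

0,0,0,0,2,0,2,0,2,1,2,1,1,1,2,1,2,1,1,2,1,1

  [0] x  {0,1}  => 0  start
  [1] x  {0,1}  => 0  0->0 ok
  [2] x  {0,1}  => 0  0->0 ok
  [3] x  {0,1}  => 0  0->0 ok
  [4] y  {2}  => 2  0->2 ok
  [5] x  {0,1}  => 0  2->0 ok
  [6] y  {2}  => 2  0->2 ok
  [7] x  {0,1}  => 0  2->0 ok
  [8] y  {2}  => 2  0->2 ok
  [9] x  {0,1}  => 1  2->1 ok
  [10] y  {2}  => 2  1->2 ok
  [11] x  {0,1}  => 1  2->1 ok
  [12] x  {0,1}  => 1  1->1 ok
  [13] x  {0,1}  => 1  1->1 ok
  [14] y  {2}  => 2  1->2 ok
  [15] x  {0,1}  => 1  2->1 ok
  [16] y  {2}  => 2  1->2 ok
  [17] x  {0,1}  => 1  2->1 ok
  [18] x  {0,1}  => 1  1->1 ok
  [19] y  {2}  => 2  1->2 ok
  [20] x  {0,1}  => 1  2->1 ok
  [21] x  {0,1}  => 1  1->1 ok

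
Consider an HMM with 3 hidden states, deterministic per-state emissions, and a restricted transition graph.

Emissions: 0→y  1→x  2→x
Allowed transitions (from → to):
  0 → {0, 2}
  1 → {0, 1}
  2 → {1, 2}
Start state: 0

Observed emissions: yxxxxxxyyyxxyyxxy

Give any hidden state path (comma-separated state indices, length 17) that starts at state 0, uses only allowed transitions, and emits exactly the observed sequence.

  [0] y  {0}  => 0  start
  [1] x  {1,2}  => 2  0->2 ok
  [2] x  {1,2}  => 2  2->2 ok
  [3] x  {1,2}  => 2  2->2 ok
  [4] x  {1,2}  => 2  2->2 ok
  [5] x  {1,2}  => 1  2->1 ok
  [6] x  {1,2}  => 1  1->1 ok
  [7] y  {0}  => 0  1->0 ok
  [8] y  {0}  => 0  0->0 ok
  [9] y  {0}  => 0  0->0 ok
  [10] x  {1,2}  => 2  0->2 ok
  [11] x  {1,2}  => 1  2->1 ok
  [12] y  {0}  => 0  1->0 ok
  [13] y  {0}  => 0  0->0 ok
  [14] x  {1,2}  => 2  0->2 ok
  [15] x  {1,2}  => 1  2->1 ok
  [16] y  {0}  => 0  1->0 ok

0,2,2,2,2,1,1,0,0,0,2,1,0,0,2,1,0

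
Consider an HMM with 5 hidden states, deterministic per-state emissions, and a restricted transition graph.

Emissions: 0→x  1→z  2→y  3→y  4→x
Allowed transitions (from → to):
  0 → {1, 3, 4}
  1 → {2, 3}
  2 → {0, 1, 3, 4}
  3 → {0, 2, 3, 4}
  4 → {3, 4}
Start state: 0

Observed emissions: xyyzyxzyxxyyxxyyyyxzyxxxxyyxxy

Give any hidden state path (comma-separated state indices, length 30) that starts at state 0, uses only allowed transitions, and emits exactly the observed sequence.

0,3,2,1,2,0,1,3,0,4,3,3,4,4,3,3,3,3,0,1,2,0,4,4,4,3,3,4,4,3

  0: obs=x cand={0,4} pick 0 [start]
  1: obs=y cand={2,3} pick 3 [0->3 ok]
  2: obs=y cand={2,3} pick 2 [3->2 ok]
  3: obs=z cand={1} pick 1 [2->1 ok]
  4: obs=y cand={2,3} pick 2 [1->2 ok]
  5: obs=x cand={0,4} pick 0 [2->0 ok]
  6: obs=z cand={1} pick 1 [0->1 ok]
  7: obs=y cand={2,3} pick 3 [1->3 ok]
  8: obs=x cand={0,4} pick 0 [3->0 ok]
  9: obs=x cand={0,4} pick 4 [0->4 ok]
  10: obs=y cand={2,3} pick 3 [4->3 ok]
  11: obs=y cand={2,3} pick 3 [3->3 ok]
  12: obs=x cand={0,4} pick 4 [3->4 ok]
  13: obs=x cand={0,4} pick 4 [4->4 ok]
  14: obs=y cand={2,3} pick 3 [4->3 ok]
  15: obs=y cand={2,3} pick 3 [3->3 ok]
  16: obs=y cand={2,3} pick 3 [3->3 ok]
  17: obs=y cand={2,3} pick 3 [3->3 ok]
  18: obs=x cand={0,4} pick 0 [3->0 ok]
  19: obs=z cand={1} pick 1 [0->1 ok]
  20: obs=y cand={2,3} pick 2 [1->2 ok]
  21: obs=x cand={0,4} pick 0 [2->0 ok]
  22: obs=x cand={0,4} pick 4 [0->4 ok]
  23: obs=x cand={0,4} pick 4 [4->4 ok]
  24: obs=x cand={0,4} pick 4 [4->4 ok]
  25: obs=y cand={2,3} pick 3 [4->3 ok]
  26: obs=y cand={2,3} pick 3 [3->3 ok]
  27: obs=x cand={0,4} pick 4 [3->4 ok]
  28: obs=x cand={0,4} pick 4 [4->4 ok]
  29: obs=y cand={2,3} pick 3 [4->3 ok]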